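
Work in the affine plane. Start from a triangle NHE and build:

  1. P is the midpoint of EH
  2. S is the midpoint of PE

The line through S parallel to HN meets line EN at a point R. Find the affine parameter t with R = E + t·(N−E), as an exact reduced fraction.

t = 1/4

Set N = (0, 0), H = (1, 0), E = (0, 1); any affine frame gives the same invariant.
1. P is the midpoint of EH ⇒ P = (1/2, 1/2)
2. S is the midpoint of PE ⇒ S = (1/4, 3/4)
through S parallel to HN: direction (-1, 0); meets EN at R = (0, 3/4)
R = E + t·(N−E) with t = 1/4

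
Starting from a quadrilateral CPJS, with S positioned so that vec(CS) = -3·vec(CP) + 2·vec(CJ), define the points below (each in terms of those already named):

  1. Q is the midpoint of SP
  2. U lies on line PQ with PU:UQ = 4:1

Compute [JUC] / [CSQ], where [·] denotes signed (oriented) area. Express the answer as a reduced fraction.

[JUC]:[CSQ] = -3/5

Set C = (0, 0), P = (1, 0), J = (0, 1), S = (-3, 2); any affine frame gives the same invariant.
1. Q is the midpoint of SP ⇒ Q = (-1, 1)
2. U lies on line PQ with PU:UQ = 4:1 ⇒ U = (-3/5, 4/5)
2·[JUC] = 3/5, 2·[CSQ] = -1
[JUC]:[CSQ] = 3/5:-1 = -3/5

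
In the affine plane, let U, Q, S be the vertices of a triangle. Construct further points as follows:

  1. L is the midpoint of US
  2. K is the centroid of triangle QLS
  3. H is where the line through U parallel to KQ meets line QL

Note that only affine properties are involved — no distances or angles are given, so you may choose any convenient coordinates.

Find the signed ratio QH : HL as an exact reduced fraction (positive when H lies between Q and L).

QH:HL = -3/2

Work in coordinates with U = (0, 0), Q = (1, 0), S = (0, 1).
1. L is the midpoint of US ⇒ L = (0, 1/2)
2. K is the centroid of triangle QLS ⇒ K = (1/3, 1/2)
3. H is where the line through U parallel to KQ meets line QL ⇒ H = (-2, 3/2)
H = Q + t·(L−Q) with t = 3, so QH:HL = t:(1−t) = 3:-2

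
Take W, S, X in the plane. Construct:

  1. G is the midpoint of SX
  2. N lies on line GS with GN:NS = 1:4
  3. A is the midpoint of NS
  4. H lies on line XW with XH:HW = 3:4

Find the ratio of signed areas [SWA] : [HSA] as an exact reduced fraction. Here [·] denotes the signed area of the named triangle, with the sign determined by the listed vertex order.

Work in coordinates with W = (0, 0), S = (1, 0), X = (0, 1).
1. G is the midpoint of SX ⇒ G = (1/2, 1/2)
2. N lies on line GS with GN:NS = 1:4 ⇒ N = (3/5, 2/5)
3. A is the midpoint of NS ⇒ A = (4/5, 1/5)
4. H lies on line XW with XH:HW = 3:4 ⇒ H = (0, 4/7)
2·[SWA] = -1/5, 2·[HSA] = 3/35
[SWA]:[HSA] = -1/5:3/35 = -7/3

[SWA]:[HSA] = -7/3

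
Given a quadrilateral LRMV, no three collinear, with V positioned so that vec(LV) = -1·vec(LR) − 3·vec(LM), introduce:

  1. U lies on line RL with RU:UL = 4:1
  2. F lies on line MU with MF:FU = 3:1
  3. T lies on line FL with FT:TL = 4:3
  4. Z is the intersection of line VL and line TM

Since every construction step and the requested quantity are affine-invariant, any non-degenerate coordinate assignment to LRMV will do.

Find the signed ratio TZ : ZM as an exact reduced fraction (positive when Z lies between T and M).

TZ:ZM = 3/35

Assign L = (0, 0), R = (1, 0), M = (0, 1), V = (-1, -3) — the answer is frame-independent, so this choice is without loss of generality.
1. U lies on line RL with RU:UL = 4:1 ⇒ U = (1/5, 0)
2. F lies on line MU with MF:FU = 3:1 ⇒ F = (3/20, 1/4)
3. T lies on line FL with FT:TL = 4:3 ⇒ T = (9/140, 3/28)
4. Z is the intersection of line VL and line TM ⇒ Z = (9/152, 27/152)
Z = T + t·(M−T) with t = 3/38, so TZ:ZM = t:(1−t) = 3/38:35/38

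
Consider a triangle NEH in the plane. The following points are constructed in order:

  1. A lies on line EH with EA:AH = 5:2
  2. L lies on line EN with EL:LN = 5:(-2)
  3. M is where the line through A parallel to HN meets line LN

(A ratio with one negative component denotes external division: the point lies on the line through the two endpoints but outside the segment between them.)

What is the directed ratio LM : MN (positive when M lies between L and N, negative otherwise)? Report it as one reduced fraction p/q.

LM:MN = -10/3

Set N = (0, 0), E = (1, 0), H = (0, 1); any affine frame gives the same invariant.
1. A lies on line EH with EA:AH = 5:2 ⇒ A = (2/7, 5/7)
2. L lies on line EN with EL:LN = 5:(-2) ⇒ L = (-2/3, 0)
3. M is where the line through A parallel to HN meets line LN ⇒ M = (2/7, 0)
M = L + t·(N−L) with t = 10/7, so LM:MN = t:(1−t) = 10/7:-3/7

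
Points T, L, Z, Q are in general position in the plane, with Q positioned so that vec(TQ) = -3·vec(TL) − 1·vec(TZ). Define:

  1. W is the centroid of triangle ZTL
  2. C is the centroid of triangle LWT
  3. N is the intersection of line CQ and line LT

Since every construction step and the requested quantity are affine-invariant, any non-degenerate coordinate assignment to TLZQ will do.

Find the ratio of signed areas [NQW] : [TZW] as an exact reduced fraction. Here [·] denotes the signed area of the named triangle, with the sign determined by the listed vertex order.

Assign T = (0, 0), L = (1, 0), Z = (0, 1), Q = (-3, -1) — the answer is frame-independent, so this choice is without loss of generality.
1. W is the centroid of triangle ZTL ⇒ W = (1/3, 1/3)
2. C is the centroid of triangle LWT ⇒ C = (4/9, 1/9)
3. N is the intersection of line CQ and line LT ⇒ N = (1/10, 0)
2·[NQW] = -4/5, 2·[TZW] = -1/3
[NQW]:[TZW] = -4/5:-1/3 = 12/5

[NQW]:[TZW] = 12/5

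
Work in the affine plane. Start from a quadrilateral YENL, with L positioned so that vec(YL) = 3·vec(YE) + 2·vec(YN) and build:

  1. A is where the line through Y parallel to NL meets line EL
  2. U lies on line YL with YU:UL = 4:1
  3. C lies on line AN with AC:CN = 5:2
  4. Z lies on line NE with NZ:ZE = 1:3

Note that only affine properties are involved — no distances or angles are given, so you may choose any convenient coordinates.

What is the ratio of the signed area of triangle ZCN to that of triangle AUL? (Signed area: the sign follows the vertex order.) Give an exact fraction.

Set Y = (0, 0), E = (1, 0), N = (0, 1), L = (3, 2); any affine frame gives the same invariant.
1. A is where the line through Y parallel to NL meets line EL ⇒ A = (3/2, 1/2)
2. U lies on line YL with YU:UL = 4:1 ⇒ U = (12/5, 8/5)
3. C lies on line AN with AC:CN = 5:2 ⇒ C = (3/7, 6/7)
4. Z lies on line NE with NZ:ZE = 1:3 ⇒ Z = (1/4, 3/4)
2·[ZCN] = 1/14, 2·[AUL] = -3/10
[ZCN]:[AUL] = 1/14:-3/10 = -5/21

[ZCN]:[AUL] = -5/21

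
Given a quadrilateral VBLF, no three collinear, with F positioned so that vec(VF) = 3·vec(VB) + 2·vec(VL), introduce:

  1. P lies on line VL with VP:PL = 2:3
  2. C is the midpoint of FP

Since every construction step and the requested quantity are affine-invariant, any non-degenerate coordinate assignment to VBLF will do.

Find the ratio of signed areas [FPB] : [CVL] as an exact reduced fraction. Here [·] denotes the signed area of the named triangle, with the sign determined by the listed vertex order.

Set V = (0, 0), B = (1, 0), L = (0, 1), F = (3, 2); any affine frame gives the same invariant.
1. P lies on line VL with VP:PL = 2:3 ⇒ P = (0, 2/5)
2. C is the midpoint of FP ⇒ C = (3/2, 6/5)
2·[FPB] = 14/5, 2·[CVL] = -3/2
[FPB]:[CVL] = 14/5:-3/2 = -28/15

[FPB]:[CVL] = -28/15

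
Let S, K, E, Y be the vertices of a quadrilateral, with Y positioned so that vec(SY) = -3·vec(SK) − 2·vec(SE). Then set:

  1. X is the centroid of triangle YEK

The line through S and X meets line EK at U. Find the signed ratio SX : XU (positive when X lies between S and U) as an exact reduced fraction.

Set S = (0, 0), K = (1, 0), E = (0, 1), Y = (-3, -2); any affine frame gives the same invariant.
1. X is the centroid of triangle YEK ⇒ X = (-2/3, -1/3)
line SX meets EK at U = (2/3, 1/3)
X = S + t·(U−S) with t = -1, so SX:XU = -1:2

SX:XU = -1/2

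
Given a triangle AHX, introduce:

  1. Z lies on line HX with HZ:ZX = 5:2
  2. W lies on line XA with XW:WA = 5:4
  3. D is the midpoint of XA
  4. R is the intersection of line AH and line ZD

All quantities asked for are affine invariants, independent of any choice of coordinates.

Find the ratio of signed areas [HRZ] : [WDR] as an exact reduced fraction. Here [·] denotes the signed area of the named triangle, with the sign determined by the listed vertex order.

Assign A = (0, 0), H = (1, 0), X = (0, 1) — the answer is frame-independent, so this choice is without loss of generality.
1. Z lies on line HX with HZ:ZX = 5:2 ⇒ Z = (2/7, 5/7)
2. W lies on line XA with XW:WA = 5:4 ⇒ W = (0, 4/9)
3. D is the midpoint of XA ⇒ D = (0, 1/2)
4. R is the intersection of line AH and line ZD ⇒ R = (-2/3, 0)
2·[HRZ] = -25/21, 2·[WDR] = 1/27
[HRZ]:[WDR] = -25/21:1/27 = -225/7

[HRZ]:[WDR] = -225/7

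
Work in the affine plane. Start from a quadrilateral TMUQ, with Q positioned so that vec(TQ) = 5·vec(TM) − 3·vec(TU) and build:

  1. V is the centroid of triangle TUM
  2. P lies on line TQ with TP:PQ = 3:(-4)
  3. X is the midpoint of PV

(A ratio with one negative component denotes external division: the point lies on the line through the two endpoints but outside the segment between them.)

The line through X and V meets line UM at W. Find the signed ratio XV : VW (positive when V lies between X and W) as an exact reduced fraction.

XV:VW = 10

Assign T = (0, 0), M = (1, 0), U = (0, 1), Q = (5, -3) — the answer is frame-independent, so this choice is without loss of generality.
1. V is the centroid of triangle TUM ⇒ V = (1/3, 1/3)
2. P lies on line TQ with TP:PQ = 3:(-4) ⇒ P = (-15, 9)
3. X is the midpoint of PV ⇒ X = (-22/3, 14/3)
line XV meets UM at W = (11/10, -1/10)
V = X + t·(W−X) with t = 10/11, so XV:VW = 10/11:1/11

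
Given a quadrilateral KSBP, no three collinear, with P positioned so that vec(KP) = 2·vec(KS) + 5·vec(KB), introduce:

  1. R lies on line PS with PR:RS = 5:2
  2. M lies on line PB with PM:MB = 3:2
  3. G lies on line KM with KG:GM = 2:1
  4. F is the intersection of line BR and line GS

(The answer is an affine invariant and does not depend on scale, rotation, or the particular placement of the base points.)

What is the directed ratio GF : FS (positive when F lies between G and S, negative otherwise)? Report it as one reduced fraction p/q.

GF:FS = 5/12

Set K = (0, 0), S = (1, 0), B = (0, 1), P = (2, 5); any affine frame gives the same invariant.
1. R lies on line PS with PR:RS = 5:2 ⇒ R = (9/7, 10/7)
2. M lies on line PB with PM:MB = 3:2 ⇒ M = (4/5, 13/5)
3. G lies on line KM with KG:GM = 2:1 ⇒ G = (8/15, 26/15)
4. F is the intersection of line BR and line GS ⇒ F = (57/85, 104/85)
F = G + t·(S−G) with t = 5/17, so GF:FS = t:(1−t) = 5/17:12/17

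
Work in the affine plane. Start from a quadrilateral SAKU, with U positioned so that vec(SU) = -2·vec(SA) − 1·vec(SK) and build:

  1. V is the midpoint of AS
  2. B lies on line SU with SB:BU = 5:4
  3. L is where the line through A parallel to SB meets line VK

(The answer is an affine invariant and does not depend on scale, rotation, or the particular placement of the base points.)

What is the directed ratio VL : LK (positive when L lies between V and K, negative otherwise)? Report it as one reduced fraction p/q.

VL:LK = -1/6

Work in coordinates with S = (0, 0), A = (1, 0), K = (0, 1), U = (-2, -1).
1. V is the midpoint of AS ⇒ V = (1/2, 0)
2. B lies on line SU with SB:BU = 5:4 ⇒ B = (-10/9, -5/9)
3. L is where the line through A parallel to SB meets line VK ⇒ L = (3/5, -1/5)
L = V + t·(K−V) with t = -1/5, so VL:LK = t:(1−t) = -1/5:6/5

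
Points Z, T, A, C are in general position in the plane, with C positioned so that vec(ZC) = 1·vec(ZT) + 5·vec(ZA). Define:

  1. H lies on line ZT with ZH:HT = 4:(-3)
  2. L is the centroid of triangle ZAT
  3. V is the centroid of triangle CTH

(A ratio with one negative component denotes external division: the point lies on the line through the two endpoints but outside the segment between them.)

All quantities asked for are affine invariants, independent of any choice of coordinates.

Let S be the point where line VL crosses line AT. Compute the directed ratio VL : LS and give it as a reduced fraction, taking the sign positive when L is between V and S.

Choose coordinates Z = (0, 0), T = (1, 0), A = (0, 1), C = (1, 5).
1. H lies on line ZT with ZH:HT = 4:(-3) ⇒ H = (4, 0)
2. L is the centroid of triangle ZAT ⇒ L = (1/3, 1/3)
3. V is the centroid of triangle CTH ⇒ V = (2, 5/3)
line VL meets AT at S = (14/27, 13/27)
L = V + t·(S−V) with t = 9/8, so VL:LS = 9/8:-1/8

VL:LS = -9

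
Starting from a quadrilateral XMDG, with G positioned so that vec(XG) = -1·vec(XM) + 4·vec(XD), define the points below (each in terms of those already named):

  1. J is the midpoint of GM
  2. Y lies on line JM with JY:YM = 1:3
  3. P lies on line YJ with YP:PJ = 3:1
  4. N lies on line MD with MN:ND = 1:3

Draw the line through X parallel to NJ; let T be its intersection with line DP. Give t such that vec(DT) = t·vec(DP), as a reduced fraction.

Work in coordinates with X = (0, 0), M = (1, 0), D = (0, 1), G = (-1, 4).
1. J is the midpoint of GM ⇒ J = (0, 2)
2. Y lies on line JM with JY:YM = 1:3 ⇒ Y = (1/4, 3/2)
3. P lies on line YJ with YP:PJ = 3:1 ⇒ P = (1/16, 15/8)
4. N lies on line MD with MN:ND = 1:3 ⇒ N = (3/4, 1/4)
through X parallel to NJ: direction (-3/4, 7/4); meets DP at T = (-3/49, 1/7)
T = D + t·(P−D) with t = -48/49

t = -48/49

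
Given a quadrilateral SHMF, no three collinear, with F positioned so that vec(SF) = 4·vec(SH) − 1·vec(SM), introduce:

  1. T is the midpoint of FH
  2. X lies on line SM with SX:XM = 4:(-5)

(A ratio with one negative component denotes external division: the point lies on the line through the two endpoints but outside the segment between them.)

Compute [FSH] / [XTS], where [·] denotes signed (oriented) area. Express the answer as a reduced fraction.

[FSH]:[XTS] = -1/10

Choose coordinates S = (0, 0), H = (1, 0), M = (0, 1), F = (4, -1).
1. T is the midpoint of FH ⇒ T = (5/2, -1/2)
2. X lies on line SM with SX:XM = 4:(-5) ⇒ X = (0, -4)
2·[FSH] = -1, 2·[XTS] = 10
[FSH]:[XTS] = -1:10 = -1/10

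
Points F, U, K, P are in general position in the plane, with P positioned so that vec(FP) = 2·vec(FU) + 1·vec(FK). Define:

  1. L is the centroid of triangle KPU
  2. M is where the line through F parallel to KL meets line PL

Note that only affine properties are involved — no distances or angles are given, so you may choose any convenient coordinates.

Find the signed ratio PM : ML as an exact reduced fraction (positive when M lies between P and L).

PM:ML = -5/3

Choose coordinates F = (0, 0), U = (1, 0), K = (0, 1), P = (2, 1).
1. L is the centroid of triangle KPU ⇒ L = (1, 2/3)
2. M is where the line through F parallel to KL meets line PL ⇒ M = (-1/2, 1/6)
M = P + t·(L−P) with t = 5/2, so PM:ML = t:(1−t) = 5/2:-3/2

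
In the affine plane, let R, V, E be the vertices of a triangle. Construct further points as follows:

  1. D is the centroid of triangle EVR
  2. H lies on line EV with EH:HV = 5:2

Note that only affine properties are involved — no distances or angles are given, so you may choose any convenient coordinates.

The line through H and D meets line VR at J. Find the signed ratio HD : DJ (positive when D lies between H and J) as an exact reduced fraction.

Set R = (0, 0), V = (1, 0), E = (0, 1); any affine frame gives the same invariant.
1. D is the centroid of triangle EVR ⇒ D = (1/3, 1/3)
2. H lies on line EV with EH:HV = 5:2 ⇒ H = (5/7, 2/7)
line HD meets VR at J = (3, 0)
D = H + t·(J−H) with t = -1/6, so HD:DJ = -1/6:7/6

HD:DJ = -1/7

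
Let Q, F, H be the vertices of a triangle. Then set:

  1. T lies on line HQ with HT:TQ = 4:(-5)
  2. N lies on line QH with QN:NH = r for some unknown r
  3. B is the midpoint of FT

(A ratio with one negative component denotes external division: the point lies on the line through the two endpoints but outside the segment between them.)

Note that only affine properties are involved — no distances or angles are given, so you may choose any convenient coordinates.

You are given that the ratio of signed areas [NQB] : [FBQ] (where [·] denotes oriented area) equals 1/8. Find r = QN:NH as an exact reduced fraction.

r = 5/3

Choose coordinates Q = (0, 0), F = (1, 0), H = (0, 1).
1. T lies on line HQ with HT:TQ = 4:(-5) ⇒ T = (0, 5)
2. With QN:NH = r, write λ = r/(r+1) so N = Q + λ·(H−Q); N is affine-linear in λ
3. B is the midpoint of FT ⇒ B = (1/2, 5/2)
Every point depending on N is an affine combination of N and λ-independent points, so each such coordinate is linear in λ; the λ² term in each signed area is a multiple of (H−Q)×(H−Q) = 0, so 2·[NQB] and 2·[FBQ] are each linear in λ. Evaluating at λ=0 and λ=1:
  2·[NQB] = 1/2·λ,   2·[FBQ] = 5/2
So [NQB]:[FBQ] = (1/2·λ) / (5/2). Setting this equal to 1/8:
  1/2·λ = 1/8·(5/2)  ⇒  λ = 5/8
Then r = λ/(1−λ) = (5/8)/(3/8) = 5/3. Check: with r = 5/3, N = (0, 5/8) and [NQB]:[FBQ] = 1/8 as required.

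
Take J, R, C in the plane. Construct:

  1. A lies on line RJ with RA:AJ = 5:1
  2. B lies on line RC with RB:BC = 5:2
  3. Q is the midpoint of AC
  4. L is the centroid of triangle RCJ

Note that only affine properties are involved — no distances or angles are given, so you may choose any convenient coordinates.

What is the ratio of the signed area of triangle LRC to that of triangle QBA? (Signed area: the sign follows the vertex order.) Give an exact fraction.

Work in coordinates with J = (0, 0), R = (1, 0), C = (0, 1).
1. A lies on line RJ with RA:AJ = 5:1 ⇒ A = (1/6, 0)
2. B lies on line RC with RB:BC = 5:2 ⇒ B = (2/7, 5/7)
3. Q is the midpoint of AC ⇒ Q = (1/12, 1/2)
4. L is the centroid of triangle RCJ ⇒ L = (1/3, 1/3)
2·[LRC] = 1/3, 2·[QBA] = -5/42
[LRC]:[QBA] = 1/3:-5/42 = -14/5

[LRC]:[QBA] = -14/5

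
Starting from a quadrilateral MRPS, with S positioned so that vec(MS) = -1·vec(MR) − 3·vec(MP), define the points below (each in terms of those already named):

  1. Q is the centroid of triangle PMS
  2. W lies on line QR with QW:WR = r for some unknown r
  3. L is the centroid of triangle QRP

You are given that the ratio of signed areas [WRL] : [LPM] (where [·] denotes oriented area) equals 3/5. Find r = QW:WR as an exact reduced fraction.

r = 4

Set M = (0, 0), R = (1, 0), P = (0, 1), S = (-1, -3); any affine frame gives the same invariant.
1. Q is the centroid of triangle PMS ⇒ Q = (-1/3, -2/3)
2. With QW:WR = r, write λ = r/(r+1) so W = Q + λ·(R−Q); W is affine-linear in λ
3. L is the centroid of triangle QRP ⇒ L = (2/9, 1/9)
Every point depending on W is an affine combination of W and λ-independent points, so each such coordinate is linear in λ; the λ² term in each signed area is a multiple of (R−Q)×(R−Q) = 0, so 2·[WRL] and 2·[LPM] are each linear in λ. Evaluating at λ=0 and λ=1:
  2·[WRL] = -2/3·λ + 2/3,   2·[LPM] = 2/9
So [WRL]:[LPM] = (-2/3·λ + 2/3) / (2/9). Setting this equal to 3/5:
  -2/3·λ + 2/3 = 3/5·(2/9)  ⇒  λ = 4/5
Then r = λ/(1−λ) = (4/5)/(1/5) = 4. Check: with r = 4, W = (11/15, -2/15) and [WRL]:[LPM] = 3/5 as required.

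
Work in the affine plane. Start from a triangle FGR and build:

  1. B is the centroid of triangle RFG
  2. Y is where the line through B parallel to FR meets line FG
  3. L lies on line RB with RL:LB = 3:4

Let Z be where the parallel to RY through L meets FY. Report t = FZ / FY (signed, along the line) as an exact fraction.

Choose coordinates F = (0, 0), G = (1, 0), R = (0, 1).
1. B is the centroid of triangle RFG ⇒ B = (1/3, 1/3)
2. Y is where the line through B parallel to FR meets line FG ⇒ Y = (1/3, 0)
3. L lies on line RB with RL:LB = 3:4 ⇒ L = (1/7, 5/7)
through L parallel to RY: direction (1/3, -1); meets FY at Z = (8/21, 0)
Z = F + t·(Y−F) with t = 8/7

t = 8/7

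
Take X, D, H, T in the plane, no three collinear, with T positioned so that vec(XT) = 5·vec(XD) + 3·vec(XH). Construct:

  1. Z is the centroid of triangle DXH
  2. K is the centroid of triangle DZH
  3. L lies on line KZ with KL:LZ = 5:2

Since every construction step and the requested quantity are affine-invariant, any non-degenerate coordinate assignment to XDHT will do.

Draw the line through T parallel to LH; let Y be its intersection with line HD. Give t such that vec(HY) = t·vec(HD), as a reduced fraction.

Assign X = (0, 0), D = (1, 0), H = (0, 1), T = (5, 3) — the answer is frame-independent, so this choice is without loss of generality.
1. Z is the centroid of triangle DXH ⇒ Z = (1/3, 1/3)
2. K is the centroid of triangle DZH ⇒ K = (4/9, 4/9)
3. L lies on line KZ with KL:LZ = 5:2 ⇒ L = (23/63, 23/63)
through T parallel to LH: direction (-23/63, 40/63); meets HD at Y = (246/17, -229/17)
Y = H + t·(D−H) with t = 246/17

t = 246/17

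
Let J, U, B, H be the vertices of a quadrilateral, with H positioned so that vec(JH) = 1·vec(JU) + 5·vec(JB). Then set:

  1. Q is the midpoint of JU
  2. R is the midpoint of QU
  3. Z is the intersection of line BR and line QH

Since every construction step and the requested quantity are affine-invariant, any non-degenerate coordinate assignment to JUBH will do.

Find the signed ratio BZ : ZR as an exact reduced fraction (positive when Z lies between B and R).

Assign J = (0, 0), U = (1, 0), B = (0, 1), H = (1, 5) — the answer is frame-independent, so this choice is without loss of generality.
1. Q is the midpoint of JU ⇒ Q = (1/2, 0)
2. R is the midpoint of QU ⇒ R = (3/4, 0)
3. Z is the intersection of line BR and line QH ⇒ Z = (9/17, 5/17)
Z = B + t·(R−B) with t = 12/17, so BZ:ZR = t:(1−t) = 12/17:5/17

BZ:ZR = 12/5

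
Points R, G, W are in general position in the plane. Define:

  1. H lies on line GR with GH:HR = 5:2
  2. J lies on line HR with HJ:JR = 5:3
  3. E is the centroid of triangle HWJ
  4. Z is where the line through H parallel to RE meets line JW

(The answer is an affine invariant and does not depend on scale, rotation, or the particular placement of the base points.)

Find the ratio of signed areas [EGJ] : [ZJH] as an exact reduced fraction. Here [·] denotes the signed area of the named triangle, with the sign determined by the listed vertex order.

[EGJ]:[ZJH] = 14/3

Work in coordinates with R = (0, 0), G = (1, 0), W = (0, 1).
1. H lies on line GR with GH:HR = 5:2 ⇒ H = (2/7, 0)
2. J lies on line HR with HJ:JR = 5:3 ⇒ J = (3/28, 0)
3. E is the centroid of triangle HWJ ⇒ E = (11/84, 1/3)
4. Z is where the line through H parallel to RE meets line JW ⇒ Z = (57/392, -5/14)
2·[EGJ] = -25/84, 2·[ZJH] = -25/392
[EGJ]:[ZJH] = -25/84:-25/392 = 14/3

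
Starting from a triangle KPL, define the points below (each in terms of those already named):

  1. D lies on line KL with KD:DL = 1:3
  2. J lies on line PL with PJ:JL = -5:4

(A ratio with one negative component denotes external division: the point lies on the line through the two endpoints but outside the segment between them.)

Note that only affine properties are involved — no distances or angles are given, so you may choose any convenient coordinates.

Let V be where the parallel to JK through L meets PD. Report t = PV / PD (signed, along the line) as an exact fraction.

t = 1/4

Assign K = (0, 0), P = (1, 0), L = (0, 1) — the answer is frame-independent, so this choice is without loss of generality.
1. D lies on line KL with KD:DL = 1:3 ⇒ D = (0, 1/4)
2. J lies on line PL with PJ:JL = -5:4 ⇒ J = (-4, 5)
through L parallel to JK: direction (4, -5); meets PD at V = (3/4, 1/16)
V = P + t·(D−P) with t = 1/4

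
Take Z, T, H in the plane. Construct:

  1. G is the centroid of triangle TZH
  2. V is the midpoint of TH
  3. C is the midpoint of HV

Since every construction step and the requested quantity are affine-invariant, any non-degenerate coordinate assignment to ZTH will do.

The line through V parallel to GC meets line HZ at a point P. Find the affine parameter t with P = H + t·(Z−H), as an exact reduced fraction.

Choose coordinates Z = (0, 0), T = (1, 0), H = (0, 1).
1. G is the centroid of triangle TZH ⇒ G = (1/3, 1/3)
2. V is the midpoint of TH ⇒ V = (1/2, 1/2)
3. C is the midpoint of HV ⇒ C = (1/4, 3/4)
through V parallel to GC: direction (-1/12, 5/12); meets HZ at P = (0, 3)
P = H + t·(Z−H) with t = -2

t = -2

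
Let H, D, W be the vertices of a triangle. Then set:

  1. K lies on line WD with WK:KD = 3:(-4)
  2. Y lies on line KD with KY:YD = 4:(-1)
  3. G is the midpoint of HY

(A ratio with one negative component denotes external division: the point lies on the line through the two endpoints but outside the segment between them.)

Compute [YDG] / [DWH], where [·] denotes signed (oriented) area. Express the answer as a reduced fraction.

[YDG]:[DWH] = 2/3

Set H = (0, 0), D = (1, 0), W = (0, 1); any affine frame gives the same invariant.
1. K lies on line WD with WK:KD = 3:(-4) ⇒ K = (-3, 4)
2. Y lies on line KD with KY:YD = 4:(-1) ⇒ Y = (7/3, -4/3)
3. G is the midpoint of HY ⇒ G = (7/6, -2/3)
2·[YDG] = 2/3, 2·[DWH] = 1
[YDG]:[DWH] = 2/3:1 = 2/3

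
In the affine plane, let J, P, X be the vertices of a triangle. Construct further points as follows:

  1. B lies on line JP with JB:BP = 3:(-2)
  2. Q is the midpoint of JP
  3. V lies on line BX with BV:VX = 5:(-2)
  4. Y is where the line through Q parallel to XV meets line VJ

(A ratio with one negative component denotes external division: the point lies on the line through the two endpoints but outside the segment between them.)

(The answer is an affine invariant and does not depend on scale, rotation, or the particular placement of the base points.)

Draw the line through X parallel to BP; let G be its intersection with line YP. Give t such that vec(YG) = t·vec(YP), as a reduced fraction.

Assign J = (0, 0), P = (1, 0), X = (0, 1) — the answer is frame-independent, so this choice is without loss of generality.
1. B lies on line JP with JB:BP = 3:(-2) ⇒ B = (3, 0)
2. Q is the midpoint of JP ⇒ Q = (1/2, 0)
3. V lies on line BX with BV:VX = 5:(-2) ⇒ V = (-2, 5/3)
4. Y is where the line through Q parallel to XV meets line VJ ⇒ Y = (-1/3, 5/18)
through X parallel to BP: direction (-2, 0); meets YP at G = (-19/5, 1)
G = Y + t·(P−Y) with t = -13/5

t = -13/5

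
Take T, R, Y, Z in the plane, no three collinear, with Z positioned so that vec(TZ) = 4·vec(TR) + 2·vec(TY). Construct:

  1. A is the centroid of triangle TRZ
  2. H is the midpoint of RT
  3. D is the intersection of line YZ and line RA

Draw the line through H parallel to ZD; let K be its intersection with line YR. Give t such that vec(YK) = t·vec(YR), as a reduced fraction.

t = 9/10

Assign T = (0, 0), R = (1, 0), Y = (0, 1), Z = (4, 2) — the answer is frame-independent, so this choice is without loss of generality.
1. A is the centroid of triangle TRZ ⇒ A = (5/3, 2/3)
2. H is the midpoint of RT ⇒ H = (1/2, 0)
3. D is the intersection of line YZ and line RA ⇒ D = (8/3, 5/3)
through H parallel to ZD: direction (-4/3, -1/3); meets YR at K = (9/10, 1/10)
K = Y + t·(R−Y) with t = 9/10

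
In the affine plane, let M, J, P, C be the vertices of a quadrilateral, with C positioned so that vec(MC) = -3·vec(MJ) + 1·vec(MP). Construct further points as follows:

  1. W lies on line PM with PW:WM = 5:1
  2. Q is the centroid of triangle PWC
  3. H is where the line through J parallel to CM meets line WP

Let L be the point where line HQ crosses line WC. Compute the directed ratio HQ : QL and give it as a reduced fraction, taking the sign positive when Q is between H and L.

HQ:QL = -2/5

Assign M = (0, 0), J = (1, 0), P = (0, 1), C = (-3, 1) — the answer is frame-independent, so this choice is without loss of generality.
1. W lies on line PM with PW:WM = 5:1 ⇒ W = (0, 1/6)
2. Q is the centroid of triangle PWC ⇒ Q = (-1, 13/18)
3. H is where the line through J parallel to CM meets line WP ⇒ H = (0, 1/3)
line HQ meets WC at L = (3/2, -1/4)
Q = H + t·(L−H) with t = -2/3, so HQ:QL = -2/3:5/3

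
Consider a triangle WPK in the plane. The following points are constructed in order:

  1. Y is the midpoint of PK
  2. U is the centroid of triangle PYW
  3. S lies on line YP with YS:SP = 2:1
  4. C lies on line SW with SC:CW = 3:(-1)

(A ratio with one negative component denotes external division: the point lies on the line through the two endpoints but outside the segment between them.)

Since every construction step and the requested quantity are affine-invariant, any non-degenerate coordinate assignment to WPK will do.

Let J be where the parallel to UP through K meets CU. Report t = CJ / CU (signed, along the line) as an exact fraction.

Assign W = (0, 0), P = (1, 0), K = (0, 1) — the answer is frame-independent, so this choice is without loss of generality.
1. Y is the midpoint of PK ⇒ Y = (1/2, 1/2)
2. U is the centroid of triangle PYW ⇒ U = (1/2, 1/6)
3. S lies on line YP with YS:SP = 2:1 ⇒ S = (5/6, 1/6)
4. C lies on line SW with SC:CW = 3:(-1) ⇒ C = (-5/12, -1/12)
through K parallel to UP: direction (1/2, -1/6); meets CU at J = (8/5, 7/15)
J = C + t·(U−C) with t = 11/5

t = 11/5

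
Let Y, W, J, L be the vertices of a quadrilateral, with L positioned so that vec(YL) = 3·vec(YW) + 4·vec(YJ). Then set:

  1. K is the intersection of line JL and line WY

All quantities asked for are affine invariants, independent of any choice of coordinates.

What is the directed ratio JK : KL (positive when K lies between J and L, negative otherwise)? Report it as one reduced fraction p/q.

JK:KL = -1/4

Work in coordinates with Y = (0, 0), W = (1, 0), J = (0, 1), L = (3, 4).
1. K is the intersection of line JL and line WY ⇒ K = (-1, 0)
K = J + t·(L−J) with t = -1/3, so JK:KL = t:(1−t) = -1/3:4/3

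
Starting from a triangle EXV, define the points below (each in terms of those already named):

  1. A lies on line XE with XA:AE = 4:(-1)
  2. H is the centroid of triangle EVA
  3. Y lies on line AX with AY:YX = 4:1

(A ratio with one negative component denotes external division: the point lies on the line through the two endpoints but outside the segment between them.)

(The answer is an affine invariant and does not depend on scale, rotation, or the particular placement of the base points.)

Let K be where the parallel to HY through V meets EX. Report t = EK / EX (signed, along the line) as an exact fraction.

t = 38/15

Choose coordinates E = (0, 0), X = (1, 0), V = (0, 1).
1. A lies on line XE with XA:AE = 4:(-1) ⇒ A = (-1/3, 0)
2. H is the centroid of triangle EVA ⇒ H = (-1/9, 1/3)
3. Y lies on line AX with AY:YX = 4:1 ⇒ Y = (11/15, 0)
through V parallel to HY: direction (38/45, -1/3); meets EX at K = (38/15, 0)
K = E + t·(X−E) with t = 38/15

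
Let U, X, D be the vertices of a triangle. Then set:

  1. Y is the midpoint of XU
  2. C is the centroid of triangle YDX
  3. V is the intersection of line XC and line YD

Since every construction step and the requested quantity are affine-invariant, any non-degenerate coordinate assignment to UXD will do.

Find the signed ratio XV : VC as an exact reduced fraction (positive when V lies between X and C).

Choose coordinates U = (0, 0), X = (1, 0), D = (0, 1).
1. Y is the midpoint of XU ⇒ Y = (1/2, 0)
2. C is the centroid of triangle YDX ⇒ C = (1/2, 1/3)
3. V is the intersection of line XC and line YD ⇒ V = (1/4, 1/2)
V = X + t·(C−X) with t = 3/2, so XV:VC = t:(1−t) = 3/2:-1/2

XV:VC = -3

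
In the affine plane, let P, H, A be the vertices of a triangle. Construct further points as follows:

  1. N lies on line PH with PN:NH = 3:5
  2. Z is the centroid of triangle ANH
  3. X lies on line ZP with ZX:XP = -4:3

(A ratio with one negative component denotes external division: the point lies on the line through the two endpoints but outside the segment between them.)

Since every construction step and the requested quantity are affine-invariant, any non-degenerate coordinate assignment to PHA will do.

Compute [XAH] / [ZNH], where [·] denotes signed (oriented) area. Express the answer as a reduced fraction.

[XAH]:[ZNH] = -81/5

Assign P = (0, 0), H = (1, 0), A = (0, 1) — the answer is frame-independent, so this choice is without loss of generality.
1. N lies on line PH with PN:NH = 3:5 ⇒ N = (3/8, 0)
2. Z is the centroid of triangle ANH ⇒ Z = (11/24, 1/3)
3. X lies on line ZP with ZX:XP = -4:3 ⇒ X = (-11/8, -1)
2·[XAH] = -27/8, 2·[ZNH] = 5/24
[XAH]:[ZNH] = -27/8:5/24 = -81/5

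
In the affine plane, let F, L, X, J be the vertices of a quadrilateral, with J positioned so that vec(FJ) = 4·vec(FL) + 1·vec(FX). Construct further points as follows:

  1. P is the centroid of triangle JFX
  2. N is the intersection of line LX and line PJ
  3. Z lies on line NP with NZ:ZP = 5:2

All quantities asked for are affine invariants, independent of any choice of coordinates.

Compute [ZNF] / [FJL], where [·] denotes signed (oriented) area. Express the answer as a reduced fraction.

[ZNF]:[FJL] = -20/63

Choose coordinates F = (0, 0), L = (1, 0), X = (0, 1), J = (4, 1).
1. P is the centroid of triangle JFX ⇒ P = (4/3, 2/3)
2. N is the intersection of line LX and line PJ ⇒ N = (4/9, 5/9)
3. Z lies on line NP with NZ:ZP = 5:2 ⇒ Z = (68/63, 40/63)
2·[ZNF] = 20/63, 2·[FJL] = -1
[ZNF]:[FJL] = 20/63:-1 = -20/63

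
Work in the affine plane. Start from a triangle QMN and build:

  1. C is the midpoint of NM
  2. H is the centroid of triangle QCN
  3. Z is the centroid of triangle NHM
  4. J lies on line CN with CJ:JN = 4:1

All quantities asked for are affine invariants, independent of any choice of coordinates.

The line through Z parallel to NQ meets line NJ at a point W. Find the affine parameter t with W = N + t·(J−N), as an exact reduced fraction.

Work in coordinates with Q = (0, 0), M = (1, 0), N = (0, 1).
1. C is the midpoint of NM ⇒ C = (1/2, 1/2)
2. H is the centroid of triangle QCN ⇒ H = (1/6, 1/2)
3. Z is the centroid of triangle NHM ⇒ Z = (7/18, 1/2)
4. J lies on line CN with CJ:JN = 4:1 ⇒ J = (1/10, 9/10)
through Z parallel to NQ: direction (0, -1); meets NJ at W = (7/18, 11/18)
W = N + t·(J−N) with t = 35/9

t = 35/9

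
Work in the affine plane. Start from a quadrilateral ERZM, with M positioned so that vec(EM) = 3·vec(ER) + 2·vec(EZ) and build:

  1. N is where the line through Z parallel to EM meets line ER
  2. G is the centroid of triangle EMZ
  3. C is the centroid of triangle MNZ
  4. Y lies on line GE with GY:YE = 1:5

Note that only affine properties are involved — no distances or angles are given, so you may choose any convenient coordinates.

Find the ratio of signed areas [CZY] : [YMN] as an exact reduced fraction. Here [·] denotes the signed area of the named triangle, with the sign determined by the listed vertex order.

[CZY]:[YMN] = 1/11

Assign E = (0, 0), R = (1, 0), Z = (0, 1), M = (3, 2) — the answer is frame-independent, so this choice is without loss of generality.
1. N is where the line through Z parallel to EM meets line ER ⇒ N = (-3/2, 0)
2. G is the centroid of triangle EMZ ⇒ G = (1, 1)
3. C is the centroid of triangle MNZ ⇒ C = (1/2, 1)
4. Y lies on line GE with GY:YE = 1:5 ⇒ Y = (5/6, 5/6)
2·[CZY] = 1/12, 2·[YMN] = 11/12
[CZY]:[YMN] = 1/12:11/12 = 1/11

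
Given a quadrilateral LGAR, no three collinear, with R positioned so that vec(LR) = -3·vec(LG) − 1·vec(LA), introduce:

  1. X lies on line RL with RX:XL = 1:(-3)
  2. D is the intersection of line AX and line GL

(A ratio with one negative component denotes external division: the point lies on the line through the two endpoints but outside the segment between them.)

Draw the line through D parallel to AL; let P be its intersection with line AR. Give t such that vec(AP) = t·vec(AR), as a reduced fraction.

t = 3/5

Set L = (0, 0), G = (1, 0), A = (0, 1), R = (-3, -1); any affine frame gives the same invariant.
1. X lies on line RL with RX:XL = 1:(-3) ⇒ X = (-9/2, -3/2)
2. D is the intersection of line AX and line GL ⇒ D = (-9/5, 0)
through D parallel to AL: direction (0, -1); meets AR at P = (-9/5, -1/5)
P = A + t·(R−A) with t = 3/5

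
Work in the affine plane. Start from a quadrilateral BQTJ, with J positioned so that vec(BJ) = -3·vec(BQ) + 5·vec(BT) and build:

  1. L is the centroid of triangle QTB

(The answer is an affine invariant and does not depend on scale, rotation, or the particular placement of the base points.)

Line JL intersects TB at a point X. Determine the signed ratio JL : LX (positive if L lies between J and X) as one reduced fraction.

Assign B = (0, 0), Q = (1, 0), T = (0, 1), J = (-3, 5) — the answer is frame-independent, so this choice is without loss of generality.
1. L is the centroid of triangle QTB ⇒ L = (1/3, 1/3)
line JL meets TB at X = (0, 4/5)
L = J + t·(X−J) with t = 10/9, so JL:LX = 10/9:-1/9

JL:LX = -10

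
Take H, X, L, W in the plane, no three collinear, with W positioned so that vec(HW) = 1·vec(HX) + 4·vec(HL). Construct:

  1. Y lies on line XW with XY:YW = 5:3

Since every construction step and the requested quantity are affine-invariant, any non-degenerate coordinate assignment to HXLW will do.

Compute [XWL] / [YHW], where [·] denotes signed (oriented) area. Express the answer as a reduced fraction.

[XWL]:[YHW] = -8/3

Work in coordinates with H = (0, 0), X = (1, 0), L = (0, 1), W = (1, 4).
1. Y lies on line XW with XY:YW = 5:3 ⇒ Y = (1, 5/2)
2·[XWL] = 4, 2·[YHW] = -3/2
[XWL]:[YHW] = 4:-3/2 = -8/3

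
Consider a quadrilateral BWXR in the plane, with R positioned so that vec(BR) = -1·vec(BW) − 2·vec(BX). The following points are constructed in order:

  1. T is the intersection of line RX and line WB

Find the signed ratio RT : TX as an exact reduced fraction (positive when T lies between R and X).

RT:TX = 2

Assign B = (0, 0), W = (1, 0), X = (0, 1), R = (-1, -2) — the answer is frame-independent, so this choice is without loss of generality.
1. T is the intersection of line RX and line WB ⇒ T = (-1/3, 0)
T = R + t·(X−R) with t = 2/3, so RT:TX = t:(1−t) = 2/3:1/3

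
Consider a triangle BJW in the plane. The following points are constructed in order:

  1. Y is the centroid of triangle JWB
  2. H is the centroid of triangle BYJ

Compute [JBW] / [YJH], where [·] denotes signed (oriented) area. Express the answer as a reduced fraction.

Work in coordinates with B = (0, 0), J = (1, 0), W = (0, 1).
1. Y is the centroid of triangle JWB ⇒ Y = (1/3, 1/3)
2. H is the centroid of triangle BYJ ⇒ H = (4/9, 1/9)
2·[JBW] = -1, 2·[YJH] = -1/9
[JBW]:[YJH] = -1:-1/9 = 9

[JBW]:[YJH] = 9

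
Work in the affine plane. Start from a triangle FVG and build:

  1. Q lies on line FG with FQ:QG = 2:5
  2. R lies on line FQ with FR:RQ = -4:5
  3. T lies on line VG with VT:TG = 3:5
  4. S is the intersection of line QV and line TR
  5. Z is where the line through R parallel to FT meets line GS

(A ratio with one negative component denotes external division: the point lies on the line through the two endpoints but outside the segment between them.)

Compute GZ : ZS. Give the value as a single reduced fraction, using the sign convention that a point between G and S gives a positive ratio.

Work in coordinates with F = (0, 0), V = (1, 0), G = (0, 1).
1. Q lies on line FG with FQ:QG = 2:5 ⇒ Q = (0, 2/7)
2. R lies on line FQ with FR:RQ = -4:5 ⇒ R = (0, -8/7)
3. T lies on line VG with VT:TG = 3:5 ⇒ T = (5/8, 3/8)
4. S is the intersection of line QV and line TR ⇒ S = (10/19, 18/133)
5. Z is where the line through R parallel to FT meets line GS ⇒ Z = (150/157, -626/1099)
Z = G + t·(S−G) with t = 285/157, so GZ:ZS = t:(1−t) = 285/157:-128/157

GZ:ZS = -285/128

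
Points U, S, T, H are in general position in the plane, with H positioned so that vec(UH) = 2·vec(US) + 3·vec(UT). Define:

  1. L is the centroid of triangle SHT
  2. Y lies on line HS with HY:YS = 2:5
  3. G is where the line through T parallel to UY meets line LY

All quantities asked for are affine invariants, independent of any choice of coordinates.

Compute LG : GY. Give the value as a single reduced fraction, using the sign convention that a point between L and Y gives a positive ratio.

LG:GY = -11/12

Work in coordinates with U = (0, 0), S = (1, 0), T = (0, 1), H = (2, 3).
1. L is the centroid of triangle SHT ⇒ L = (1, 4/3)
2. Y lies on line HS with HY:YS = 2:5 ⇒ Y = (12/7, 15/7)
3. G is where the line through T parallel to UY meets line LY ⇒ G = (-48/7, -53/7)
G = L + t·(Y−L) with t = -11, so LG:GY = t:(1−t) = -11:12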